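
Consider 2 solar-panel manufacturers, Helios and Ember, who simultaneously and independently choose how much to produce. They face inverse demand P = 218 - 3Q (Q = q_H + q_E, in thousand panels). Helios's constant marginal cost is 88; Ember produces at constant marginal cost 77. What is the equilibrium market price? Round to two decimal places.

Helios's profit: π_H = (218 - 3Q)q_H - (88q_H). Setting ∂π_H/∂q_H = 0: 130 - 6q_H - 3(q_E) = 0.
Ember's profit: π_E = (218 - 3Q)q_E - (77q_E). Setting ∂π_E/∂q_E = 0: 141 - 6q_E - 3(q_H) = 0.
Best responses: q_H = (130 - 3q_E)/6, q_E = (141 - 3q_H)/6.
Substituting one into the other gives q_H = 119/9 and q_E = 152/9.
Total output Q = 271/9, so price P = 218 - 3·(271/9) = 383/3.

127.67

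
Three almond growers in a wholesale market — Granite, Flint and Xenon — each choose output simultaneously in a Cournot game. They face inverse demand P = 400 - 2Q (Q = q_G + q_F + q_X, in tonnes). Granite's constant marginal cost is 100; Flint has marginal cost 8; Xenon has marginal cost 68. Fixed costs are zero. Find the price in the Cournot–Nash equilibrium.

Granite's profit: π_G = (400 - 2Q)q_G - (100q_G). Setting ∂π_G/∂q_G = 0: 300 - 4q_G - 2(q_F + q_X) = 0.
Flint's profit: π_F = (400 - 2Q)q_F - (8q_F). Setting ∂π_F/∂q_F = 0: 392 - 4q_F - 2(q_G + q_X) = 0.
Xenon's first-order condition: 332 - 4q_X - 2(q_G + q_F) = 0.
Adding the 3 conditions: 1024 − 4Q − 4Q = 0, i.e. Q = 128.
Back-substituting: q_G = (300 − 256)/2 = 22, q_F = (392 − 256)/2 = 68, q_X = (332 − 256)/2 = 38.
Total output Q = 128, so price P = 400 - 2·128 = 144.

144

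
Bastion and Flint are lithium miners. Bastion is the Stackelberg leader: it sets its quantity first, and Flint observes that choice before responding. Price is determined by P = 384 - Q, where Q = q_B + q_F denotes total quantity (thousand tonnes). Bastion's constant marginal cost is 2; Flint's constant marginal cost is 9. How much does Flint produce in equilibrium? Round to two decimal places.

90.25

Solve by backward induction. Given q_B, the follower Flint maximises π_F = (384 - q_B - q_F)q_F - 9q_F.
∂π_F/∂q_F = 375 - q_B - 2q_F = 0 gives the reaction function q_F = (375 - q_B)/2.
Bastion substitutes q_F(q_B) into its own profit: π_B = q_B(384 - q_B - (375 - q_B)/2) - 2q_B = (393/2 - (1/2)q_B)q_B - 2q_B.
Maximising: ∂π_B/∂q_B = 389/2 - q_B = 0, giving q_B = 389/2.
Then q_F = (375 - 389/2)/2 = 361/4.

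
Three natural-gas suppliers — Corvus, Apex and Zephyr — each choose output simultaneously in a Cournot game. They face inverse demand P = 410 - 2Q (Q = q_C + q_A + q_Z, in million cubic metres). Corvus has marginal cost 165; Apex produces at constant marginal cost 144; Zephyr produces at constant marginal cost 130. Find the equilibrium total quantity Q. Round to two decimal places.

98.88

Corvus's profit: π_C = (410 - 2Q)q_C - (165q_C). Setting ∂π_C/∂q_C = 0: 245 - 4q_C - 2(q_A + q_Z) = 0.
Apex's first-order condition: 266 - 4q_A - 2(q_C + q_Z) = 0.
Zephyr's profit: π_Z = (410 - 2Q)q_Z - (130q_Z). Setting ∂π_Z/∂q_Z = 0: 280 - 4q_Z - 2(q_C + q_A) = 0.
Adding the 3 conditions: 791 − 4Q − 4Q = 0, i.e. Q = 791/8.
Back-substituting: q_C = (245 − 791/4)/2 = 189/8, q_A = (266 − 791/4)/2 = 273/8, q_Z = (280 − 791/4)/2 = 329/8.
Total output Q = 189/8 + 273/8 + 329/8 = 791/8.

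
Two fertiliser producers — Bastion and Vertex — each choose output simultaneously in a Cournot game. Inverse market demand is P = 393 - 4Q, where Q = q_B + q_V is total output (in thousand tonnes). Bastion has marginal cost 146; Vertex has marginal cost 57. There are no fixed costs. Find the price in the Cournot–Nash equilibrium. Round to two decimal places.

Bastion's profit: π_B = (393 - 4Q)q_B - (146q_B). Setting ∂π_B/∂q_B = 0: 247 - 8q_B - 4(q_V) = 0.
Vertex's profit: π_V = (393 - 4Q)q_V - (57q_V). Setting ∂π_V/∂q_V = 0: 336 - 8q_V - 4(q_B) = 0.
So q_B = (247 - 4q_V)/8 and q_V = (336 - 4q_B)/8.
Solving the pair: q_B = 79/6, q_V = 425/12.
Total output Q = 583/12, so price P = 393 - 4·(583/12) = 596/3.

198.67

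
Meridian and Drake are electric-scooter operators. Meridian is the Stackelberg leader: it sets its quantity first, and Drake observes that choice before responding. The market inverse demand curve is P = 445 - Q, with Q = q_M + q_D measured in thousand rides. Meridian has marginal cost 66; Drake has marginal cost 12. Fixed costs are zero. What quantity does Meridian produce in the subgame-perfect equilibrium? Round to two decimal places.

Solve by backward induction. Given q_M, the follower Drake maximises π_D = (445 - q_M - q_D)q_D - 12q_D.
Follower FOC: 433 - q_M - 2q_D = 0, so q_D(q_M) = (433 - q_M)/2.
Meridian substitutes q_D(q_M) into its own profit: π_M = q_M(445 - q_M - (433 - q_M)/2) - 66q_M = (457/2 - (1/2)q_M)q_M - 66q_M.
Maximising: ∂π_M/∂q_M = 325/2 - q_M = 0, giving q_M = 325/2.
Then q_D = (433 - 325/2)/2 = 541/4.

162.50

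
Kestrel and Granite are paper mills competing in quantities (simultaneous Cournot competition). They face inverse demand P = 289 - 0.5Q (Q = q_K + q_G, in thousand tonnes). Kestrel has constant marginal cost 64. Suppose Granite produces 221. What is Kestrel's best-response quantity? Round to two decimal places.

114.50

With the rival's output fixed at 221, Kestrel's profit is π_K = (289 - (1/2)·221 - (1/2)q_K)q_K - (64q_K) = (357/2 - (1/2)q_K)q_K - (64q_K).
∂π_K/∂q_K = 229/2 - q_K = 0, so q_K = 229/2.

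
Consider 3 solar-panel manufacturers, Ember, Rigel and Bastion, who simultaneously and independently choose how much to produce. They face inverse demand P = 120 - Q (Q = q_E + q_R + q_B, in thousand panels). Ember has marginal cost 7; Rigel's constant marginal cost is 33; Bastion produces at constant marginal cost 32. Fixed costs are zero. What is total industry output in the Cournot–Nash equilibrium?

72

Ember's profit: π_E = (120 - Q)q_E - (7q_E). Setting ∂π_E/∂q_E = 0: 113 - 2q_E - (q_R + q_B) = 0.
Rigel's first-order condition: 87 - 2q_R - (q_E + q_B) = 0.
Bastion's first-order condition: 88 - 2q_B - (q_E + q_R) = 0.
Adding the 3 first-order conditions: 288 − 4Q = 0, so Q = 72.
Back-substituting: q_E = (113 − 72) = 41, q_R = (87 − 72) = 15, q_B = (88 − 72) = 16.
Total output Q = 41 + 15 + 16 = 72.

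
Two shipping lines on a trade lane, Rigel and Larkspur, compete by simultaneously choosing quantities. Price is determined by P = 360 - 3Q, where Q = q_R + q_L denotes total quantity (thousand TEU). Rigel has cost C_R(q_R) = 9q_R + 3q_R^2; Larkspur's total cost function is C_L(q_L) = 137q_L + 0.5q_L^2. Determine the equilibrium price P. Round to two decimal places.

223.56

Rigel's profit: π_R = (360 - 3Q)q_R - (9q_R + 3q_R²). Setting ∂π_R/∂q_R = 0: 351 - 12q_R - 3(q_L) = 0.
Larkspur's first-order condition: 223 - 7q_L - 3(q_R) = 0.
Best responses: q_R = (351 - 3q_L)/12, q_L = (223 - 3q_R)/7.
Substituting one into the other gives q_R = 596/25 and q_L = 541/25.
Total output Q = 1137/25, so price P = 360 - 3·(1137/25) = 223.5600.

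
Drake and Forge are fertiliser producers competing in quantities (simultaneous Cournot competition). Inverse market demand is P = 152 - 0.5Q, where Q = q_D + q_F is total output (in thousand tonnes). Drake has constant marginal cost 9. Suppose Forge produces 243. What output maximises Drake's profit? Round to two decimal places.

With the rival's output fixed at 243, Drake's profit is π_D = (152 - (1/2)·243 - (1/2)q_D)q_D - (9q_D) = (61/2 - (1/2)q_D)q_D - (9q_D).
∂π_D/∂q_D = 43/2 - q_D = 0, so q_D = 43/2.

21.50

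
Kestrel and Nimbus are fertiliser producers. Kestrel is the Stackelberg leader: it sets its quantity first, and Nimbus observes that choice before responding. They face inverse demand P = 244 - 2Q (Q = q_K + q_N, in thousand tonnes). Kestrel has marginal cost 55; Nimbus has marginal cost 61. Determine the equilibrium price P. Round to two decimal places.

103.75

Solve by backward induction. Given q_K, the follower Nimbus maximises π_N = (244 - 2q_K - 2q_N)q_N - 61q_N.
Follower FOC: 183 - 2q_K - 4q_N = 0, so q_N(q_K) = (183 - 2q_K)/4.
Kestrel substitutes q_N(q_K) into its own profit: π_K = q_K(244 - 2q_K - (183 - 2q_K)/2) - 55q_K = (305/2 - q_K)q_K - 55q_K.
Maximising: ∂π_K/∂q_K = 195/2 - 2q_K = 0, giving q_K = 195/4.
Then q_N = (183 - 2·(195/4))/4 = 171/8.
Total output Q = 561/8, so price P = 244 - 2·(561/8) = 415/4.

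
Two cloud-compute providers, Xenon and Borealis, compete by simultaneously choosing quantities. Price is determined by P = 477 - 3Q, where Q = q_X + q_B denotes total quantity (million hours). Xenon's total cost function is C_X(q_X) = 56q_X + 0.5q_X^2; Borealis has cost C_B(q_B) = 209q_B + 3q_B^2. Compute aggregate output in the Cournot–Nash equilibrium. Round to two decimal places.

64.81

Xenon's profit: π_X = (477 - 3Q)q_X - (56q_X + (1/2)q_X²). Setting ∂π_X/∂q_X = 0: 421 - 7q_X - 3(q_B) = 0.
Borealis's first-order condition: 268 - 12q_B - 3(q_X) = 0.
Rearranging gives the reaction functions q_X = (421 - 3q_B)/7 and q_B = (268 - 3q_X)/12.
Solving the pair: q_X = 1416/25, q_B = 613/75.
Total output Q = 1416/25 + 613/75 = 64.8133.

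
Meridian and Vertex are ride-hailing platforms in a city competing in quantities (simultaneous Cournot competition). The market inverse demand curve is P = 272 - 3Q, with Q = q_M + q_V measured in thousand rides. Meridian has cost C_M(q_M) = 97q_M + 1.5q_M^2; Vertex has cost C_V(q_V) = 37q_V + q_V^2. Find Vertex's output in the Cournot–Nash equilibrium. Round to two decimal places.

Meridian's profit: π_M = (272 - 3Q)q_M - (97q_M + (3/2)q_M²). Setting ∂π_M/∂q_M = 0: 175 - 9q_M - 3(q_V) = 0.
Vertex's profit: π_V = (272 - 3Q)q_V - (37q_V + q_V²). Setting ∂π_V/∂q_V = 0: 235 - 8q_V - 3(q_M) = 0.
Rearranging gives the reaction functions q_M = (175 - 3q_V)/9 and q_V = (235 - 3q_M)/8.
Substituting one into the other gives q_M = 695/63 and q_V = 530/21.

25.24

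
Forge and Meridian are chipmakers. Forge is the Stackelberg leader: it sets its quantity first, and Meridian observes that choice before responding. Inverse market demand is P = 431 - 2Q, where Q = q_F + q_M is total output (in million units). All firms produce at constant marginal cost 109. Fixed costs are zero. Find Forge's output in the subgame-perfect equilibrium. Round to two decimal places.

80.50

Solve by backward induction. Given q_F, the follower Meridian maximises π_M = (431 - 2q_F - 2q_M)q_M - 109q_M.
Setting the follower's marginal profit to zero, 322 - 2q_F - 4q_M = 0, i.e. q_M = (322 - 2q_F)/4.
Forge substitutes q_M(q_F) into its own profit: π_F = q_F(431 - 2q_F - (322 - 2q_F)/2) - 109q_F = (270 - q_F)q_F - 109q_F.
Maximising: ∂π_F/∂q_F = 161 - 2q_F = 0, giving q_F = 161/2.
Then q_M = (322 - 2·(161/2))/4 = 161/4.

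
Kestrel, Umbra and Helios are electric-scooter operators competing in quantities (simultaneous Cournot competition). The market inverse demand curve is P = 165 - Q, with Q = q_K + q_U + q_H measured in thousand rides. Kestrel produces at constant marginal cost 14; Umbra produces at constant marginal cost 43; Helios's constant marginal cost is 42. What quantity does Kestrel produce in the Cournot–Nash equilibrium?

52

Kestrel's profit: π_K = (165 - Q)q_K - (14q_K). Setting ∂π_K/∂q_K = 0: 151 - 2q_K - (q_U + q_H) = 0.
Umbra's profit: π_U = (165 - Q)q_U - (43q_U). Setting ∂π_U/∂q_U = 0: 122 - 2q_U - (q_K + q_H) = 0.
Helios's profit: π_H = (165 - Q)q_H - (42q_H). Setting ∂π_H/∂q_H = 0: 123 - 2q_H - (q_K + q_U) = 0.
Adding the 3 conditions: 396 − 2Q − 2Q = 0, i.e. Q = 99.
Back-substituting: q_K = (151 − 99) = 52, q_U = (122 − 99) = 23, q_H = (123 − 99) = 24.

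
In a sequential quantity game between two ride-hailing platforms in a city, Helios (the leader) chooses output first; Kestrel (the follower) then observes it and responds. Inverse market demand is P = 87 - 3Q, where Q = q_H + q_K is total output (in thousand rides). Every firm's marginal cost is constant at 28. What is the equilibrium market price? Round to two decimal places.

Solve by backward induction. Given q_H, the follower Kestrel maximises π_K = (87 - 3q_H - 3q_K)q_K - 28q_K.
Follower FOC: 59 - 3q_H - 6q_K = 0, so q_K(q_H) = (59 - 3q_H)/6.
The leader anticipates this reaction. Substituting into P = 87 - 3Q gives P = 115/2 - (3/2)q_H, so π_H = (115/2 - (3/2)q_H)q_H - 28q_H.
Maximising: ∂π_H/∂q_H = 59/2 - 3q_H = 0, giving q_H = 59/6.
Then q_K = (59 - 3·(59/6))/6 = 59/12.
Total output Q = 59/4, so price P = 87 - 3·(59/4) = 171/4.

42.75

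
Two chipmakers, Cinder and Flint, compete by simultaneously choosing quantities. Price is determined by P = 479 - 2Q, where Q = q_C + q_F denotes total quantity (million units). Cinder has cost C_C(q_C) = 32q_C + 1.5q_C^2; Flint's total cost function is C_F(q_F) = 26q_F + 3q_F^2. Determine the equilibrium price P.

302

Cinder's profit: π_C = (479 - 2Q)q_C - (32q_C + (3/2)q_C²). Setting ∂π_C/∂q_C = 0: 447 - 7q_C - 2(q_F) = 0.
Flint's first-order condition: 453 - 10q_F - 2(q_C) = 0.
Rearranging gives the reaction functions q_C = (447 - 2q_F)/7 and q_F = (453 - 2q_C)/10.
Solving the pair: q_C = 54, q_F = 69/2.
Total output Q = 177/2, so price P = 479 - 2·(177/2) = 302.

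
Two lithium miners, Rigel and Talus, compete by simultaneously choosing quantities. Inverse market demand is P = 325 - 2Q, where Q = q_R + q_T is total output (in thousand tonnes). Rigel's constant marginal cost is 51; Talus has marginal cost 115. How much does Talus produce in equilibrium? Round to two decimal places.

Rigel's profit: π_R = (325 - 2Q)q_R - (51q_R). Setting ∂π_R/∂q_R = 0: 274 - 4q_R - 2(q_T) = 0.
Talus's profit: π_T = (325 - 2Q)q_T - (115q_T). Setting ∂π_T/∂q_T = 0: 210 - 4q_T - 2(q_R) = 0.
Rearranging gives the reaction functions q_R = (274 - 2q_T)/4 and q_T = (210 - 2q_R)/4.
Solving the pair: q_R = 169/3, q_T = 73/3.

24.33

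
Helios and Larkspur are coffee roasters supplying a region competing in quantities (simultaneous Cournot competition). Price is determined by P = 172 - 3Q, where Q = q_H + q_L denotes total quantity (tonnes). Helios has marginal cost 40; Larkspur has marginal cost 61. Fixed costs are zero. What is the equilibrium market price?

Helios's profit: π_H = (172 - 3Q)q_H - (40q_H). Setting ∂π_H/∂q_H = 0: 132 - 6q_H - 3(q_L) = 0.
Larkspur's first-order condition: 111 - 6q_L - 3(q_H) = 0.
So q_H = (132 - 3q_L)/6 and q_L = (111 - 3q_H)/6.
Solving the pair: q_H = 17, q_L = 10.
Total output Q = 27, so price P = 172 - 3·27 = 91.

91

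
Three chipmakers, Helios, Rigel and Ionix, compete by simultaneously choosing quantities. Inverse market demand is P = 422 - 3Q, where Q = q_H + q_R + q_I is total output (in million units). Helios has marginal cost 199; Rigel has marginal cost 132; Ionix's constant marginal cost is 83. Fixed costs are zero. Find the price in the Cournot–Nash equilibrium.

209

Helios's profit: π_H = (422 - 3Q)q_H - (199q_H). Setting ∂π_H/∂q_H = 0: 223 - 6q_H - 3(q_R + q_I) = 0.
Rigel's first-order condition: 290 - 6q_R - 3(q_H + q_I) = 0.
Ionix's first-order condition: 339 - 6q_I - 3(q_H + q_R) = 0.
Adding the 3 first-order conditions: 852 − 12Q = 0, so Q = 71.
Back-substituting: q_H = (223 − 213)/3 = 10/3, q_R = (290 − 213)/3 = 77/3, q_I = (339 − 213)/3 = 42.
Total output Q = 71, so price P = 422 - 3·71 = 209.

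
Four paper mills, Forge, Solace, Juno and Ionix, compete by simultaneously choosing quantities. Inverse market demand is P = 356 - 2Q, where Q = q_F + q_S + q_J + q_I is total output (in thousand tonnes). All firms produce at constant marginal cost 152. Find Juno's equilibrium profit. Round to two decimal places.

Each firm earns π_i = (356 - 2Q)q_i - 152q_i.
First-order condition (treating rivals' output as given): 204 - 4q_i - 2·Σ_{j≠i} q_j = 0.
By symmetry each firm produces the same amount; substituting Σ_{j≠i} q_j = 3q_i yields q_i = 204/10 = 102/5.
Price P = 356 - 2·(408/5) = 964/5.
Juno's profit: (964/5 - 152)·(102/5) = 832.3200.

832.32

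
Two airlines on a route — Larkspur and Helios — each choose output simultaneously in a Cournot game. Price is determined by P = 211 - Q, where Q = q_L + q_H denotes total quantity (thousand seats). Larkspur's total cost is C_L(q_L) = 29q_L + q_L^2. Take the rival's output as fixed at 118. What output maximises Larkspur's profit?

16

With the rival's output fixed at 118, Larkspur's profit is π_L = (211 - 118 - q_L)q_L - (29q_L + q_L²) = (93 - q_L)q_L - (29q_L + q_L²).
∂π_L/∂q_L = 64 - 4q_L = 0, so q_L = 16.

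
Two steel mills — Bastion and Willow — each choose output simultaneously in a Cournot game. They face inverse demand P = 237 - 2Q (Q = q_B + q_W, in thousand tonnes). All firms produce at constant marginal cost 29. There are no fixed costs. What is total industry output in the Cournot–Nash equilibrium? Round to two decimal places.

A representative firm's profit is π_i = q_i(237 - 2Q) - 29q_i.
First-order condition (treating rivals' output as given): 208 - 4q_i - 2q_j = 0.
By symmetry each firm produces the same amount; substituting q_j = q_i yields q_i = 208/6 = 104/3.
Total output Q = 104/3 + 104/3 = 208/3.

69.33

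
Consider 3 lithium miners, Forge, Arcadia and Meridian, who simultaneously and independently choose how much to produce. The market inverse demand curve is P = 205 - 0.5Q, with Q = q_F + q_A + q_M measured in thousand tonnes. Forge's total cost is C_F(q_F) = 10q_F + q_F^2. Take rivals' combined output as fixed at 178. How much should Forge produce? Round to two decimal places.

35.33

With rivals' combined output fixed at 178, Forge's profit is π_F = (205 - (1/2)·178 - (1/2)q_F)q_F - (10q_F + q_F²) = (116 - (1/2)q_F)q_F - (10q_F + q_F²).
∂π_F/∂q_F = 106 - 3q_F = 0, so q_F = 106/3.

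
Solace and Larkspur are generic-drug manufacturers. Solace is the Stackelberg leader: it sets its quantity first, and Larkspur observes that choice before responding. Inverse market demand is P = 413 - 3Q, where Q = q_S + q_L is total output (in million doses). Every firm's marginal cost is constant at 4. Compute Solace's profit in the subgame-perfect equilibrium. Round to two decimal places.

Solve by backward induction. Given q_S, the follower Larkspur maximises π_L = (413 - 3q_S - 3q_L)q_L - 4q_L.
Follower FOC: 409 - 3q_S - 6q_L = 0, so q_L(q_S) = (409 - 3q_S)/6.
The leader anticipates this reaction. Substituting into P = 413 - 3Q gives P = 417/2 - (3/2)q_S, so π_S = (417/2 - (3/2)q_S)q_S - 4q_S.
The leader's first-order condition 409/2 - 3q_S = 0 yields q_S = 409/6.
Then q_L = (409 - 3·(409/6))/6 = 409/12.
Price P = 413 - 3·(409/4) = 425/4.
Solace's profit: (425/4 - 4)·(409/6) = 6970.0417.

6970.04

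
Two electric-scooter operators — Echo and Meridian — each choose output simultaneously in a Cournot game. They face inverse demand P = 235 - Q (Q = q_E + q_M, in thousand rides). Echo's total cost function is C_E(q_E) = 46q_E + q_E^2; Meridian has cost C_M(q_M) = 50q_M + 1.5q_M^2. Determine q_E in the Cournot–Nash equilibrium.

Echo's profit: π_E = (235 - Q)q_E - (46q_E + q_E²). Setting ∂π_E/∂q_E = 0: 189 - 4q_E - (q_M) = 0.
Meridian's profit: π_M = (235 - Q)q_M - (50q_M + (3/2)q_M²). Setting ∂π_M/∂q_M = 0: 185 - 5q_M - (q_E) = 0.
Rearranging gives the reaction functions q_E = (189 - q_M)/4 and q_M = (185 - q_E)/5.
Solving the pair: q_E = 40, q_M = 29.

40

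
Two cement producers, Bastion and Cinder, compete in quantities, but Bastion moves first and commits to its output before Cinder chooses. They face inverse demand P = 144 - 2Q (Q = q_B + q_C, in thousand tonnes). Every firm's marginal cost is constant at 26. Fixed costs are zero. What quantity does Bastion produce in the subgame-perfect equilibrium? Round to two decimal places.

The follower Cinder best-responds to any q_B: π_C = (144 - 2Q)q_C - 26q_C.
Setting the follower's marginal profit to zero, 118 - 2q_B - 4q_C = 0, i.e. q_C = (118 - 2q_B)/4.
Bastion substitutes q_C(q_B) into its own profit: π_B = q_B(144 - 2q_B - (118 - 2q_B)/2) - 26q_B = (85 - q_B)q_B - 26q_B.
Maximising: ∂π_B/∂q_B = 59 - 2q_B = 0, giving q_B = 59/2.
Then q_C = (118 - 2·(59/2))/4 = 59/4.

29.50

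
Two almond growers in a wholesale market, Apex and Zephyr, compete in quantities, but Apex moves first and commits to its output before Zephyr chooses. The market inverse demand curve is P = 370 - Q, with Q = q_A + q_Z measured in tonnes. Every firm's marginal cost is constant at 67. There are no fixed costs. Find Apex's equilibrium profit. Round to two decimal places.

11476.13

The follower Zephyr best-responds to any q_A: π_Z = (370 - Q)q_Z - 67q_Z.
∂π_Z/∂q_Z = 303 - q_A - 2q_Z = 0 gives the reaction function q_Z = (303 - q_A)/2.
Apex substitutes q_Z(q_A) into its own profit: π_A = q_A(370 - q_A - (303 - q_A)/2) - 67q_A = (437/2 - (1/2)q_A)q_A - 67q_A.
Maximising: ∂π_A/∂q_A = 303/2 - q_A = 0, giving q_A = 303/2.
Then q_Z = (303 - 303/2)/2 = 303/4.
Price P = 370 - 909/4 = 571/4.
Apex's profit: (571/4 - 67)·(303/2) = 11476.1250.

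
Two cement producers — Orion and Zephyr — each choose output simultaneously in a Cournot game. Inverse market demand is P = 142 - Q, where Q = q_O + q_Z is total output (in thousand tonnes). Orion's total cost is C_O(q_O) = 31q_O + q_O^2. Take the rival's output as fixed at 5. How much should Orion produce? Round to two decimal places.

26.50

With the rival's output fixed at 5, Orion's profit is π_O = (142 - 5 - q_O)q_O - (31q_O + q_O²) = (137 - q_O)q_O - (31q_O + q_O²).
∂π_O/∂q_O = 106 - 4q_O = 0, so q_O = 53/2.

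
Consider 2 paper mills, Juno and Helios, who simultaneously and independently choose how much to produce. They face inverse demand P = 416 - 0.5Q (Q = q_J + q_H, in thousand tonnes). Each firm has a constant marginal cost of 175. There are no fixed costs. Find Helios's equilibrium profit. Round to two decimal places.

12906.89

A representative firm's profit is π_i = q_i(416 - 0.5Q) - 175q_i.
First-order condition (treating rivals' output as given): 241 - q_i - (1/2)q_j = 0.
By symmetry each firm produces the same amount; substituting q_j = q_i yields q_i = 241/(3/2) = 482/3.
Price P = 416 - (1/2)·(964/3) = 766/3.
Helios's profit: (766/3 - 175)·(482/3) = 12906.8889.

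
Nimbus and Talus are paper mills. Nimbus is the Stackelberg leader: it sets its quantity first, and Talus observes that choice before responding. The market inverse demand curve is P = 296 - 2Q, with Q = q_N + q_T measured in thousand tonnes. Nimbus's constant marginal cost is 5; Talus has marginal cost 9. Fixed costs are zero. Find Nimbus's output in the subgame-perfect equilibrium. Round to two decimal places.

Solve by backward induction. Given q_N, the follower Talus maximises π_T = (296 - 2q_N - 2q_T)q_T - 9q_T.
Setting the follower's marginal profit to zero, 287 - 2q_N - 4q_T = 0, i.e. q_T = (287 - 2q_N)/4.
Nimbus substitutes q_T(q_N) into its own profit: π_N = q_N(296 - 2q_N - (287 - 2q_N)/2) - 5q_N = (305/2 - q_N)q_N - 5q_N.
The leader's first-order condition 295/2 - 2q_N = 0 yields q_N = 295/4.
Then q_T = (287 - 2·(295/4))/4 = 279/8.

73.75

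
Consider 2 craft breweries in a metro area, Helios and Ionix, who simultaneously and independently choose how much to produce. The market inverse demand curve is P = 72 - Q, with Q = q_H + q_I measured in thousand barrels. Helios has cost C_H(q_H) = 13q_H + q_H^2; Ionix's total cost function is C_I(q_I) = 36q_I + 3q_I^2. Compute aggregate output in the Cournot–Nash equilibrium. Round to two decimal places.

16.81

Helios's profit: π_H = (72 - Q)q_H - (13q_H + q_H²). Setting ∂π_H/∂q_H = 0: 59 - 4q_H - (q_I) = 0.
Ionix's first-order condition: 36 - 8q_I - (q_H) = 0.
Best responses: q_H = (59 - q_I)/4, q_I = (36 - q_H)/8.
Solving the pair: q_H = 436/31, q_I = 85/31.
Total output Q = 436/31 + 85/31 = 521/31.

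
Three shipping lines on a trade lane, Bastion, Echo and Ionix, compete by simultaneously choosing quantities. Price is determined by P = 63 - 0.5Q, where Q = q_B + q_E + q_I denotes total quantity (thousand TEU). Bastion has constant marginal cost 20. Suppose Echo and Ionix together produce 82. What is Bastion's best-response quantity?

With rivals' combined output fixed at 82, Bastion's profit is π_B = (63 - (1/2)·82 - (1/2)q_B)q_B - (20q_B) = (22 - (1/2)q_B)q_B - (20q_B).
∂π_B/∂q_B = 2 - q_B = 0, so q_B = 2.

2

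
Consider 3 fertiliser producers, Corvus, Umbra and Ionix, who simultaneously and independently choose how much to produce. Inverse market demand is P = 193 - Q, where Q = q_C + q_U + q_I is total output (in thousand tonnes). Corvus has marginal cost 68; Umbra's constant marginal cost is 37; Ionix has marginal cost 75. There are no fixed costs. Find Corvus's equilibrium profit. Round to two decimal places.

637.56

Corvus's profit: π_C = (193 - Q)q_C - (68q_C). Setting ∂π_C/∂q_C = 0: 125 - 2q_C - (q_U + q_I) = 0.
Umbra's profit: π_U = (193 - Q)q_U - (37q_U). Setting ∂π_U/∂q_U = 0: 156 - 2q_U - (q_C + q_I) = 0.
Ionix's first-order condition: 118 - 2q_I - (q_C + q_U) = 0.
Adding the 3 first-order conditions: 399 − 4Q = 0, so Q = 399/4.
Back-substituting: q_C = (125 − 399/4) = 101/4, q_U = (156 − 399/4) = 225/4, q_I = (118 − 399/4) = 73/4.
Price P = 193 - 399/4 = 373/4.
Corvus's profit: (373/4 - 68)·(101/4) = 637.5625.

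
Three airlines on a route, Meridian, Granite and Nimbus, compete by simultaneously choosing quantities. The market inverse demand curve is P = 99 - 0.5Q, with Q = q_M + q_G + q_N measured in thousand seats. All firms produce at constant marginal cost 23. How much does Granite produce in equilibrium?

38

A representative firm's profit is π_i = q_i(99 - 0.5Q) - 23q_i.
Setting ∂π_i/∂q_i = 0 with rivals' quantities fixed: 76 - q_i - (1/2)·Σ_{j≠i} q_j = 0.
With identical firms every q_j equals q_i, so Σ_{j≠i} q_j = 2q_i and 76 = 2q_i, giving q_i = 38.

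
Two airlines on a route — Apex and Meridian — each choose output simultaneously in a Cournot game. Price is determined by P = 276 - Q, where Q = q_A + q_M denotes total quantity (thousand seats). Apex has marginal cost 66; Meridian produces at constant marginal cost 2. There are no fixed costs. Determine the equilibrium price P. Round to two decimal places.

Apex's profit: π_A = (276 - Q)q_A - (66q_A). Setting ∂π_A/∂q_A = 0: 210 - 2q_A - (q_M) = 0.
Meridian's first-order condition: 274 - 2q_M - (q_A) = 0.
Rearranging gives the reaction functions q_A = (210 - q_M)/2 and q_M = (274 - q_A)/2.
Substituting one into the other gives q_A = 146/3 and q_M = 338/3.
Total output Q = 484/3, so price P = 276 - 484/3 = 344/3.

114.67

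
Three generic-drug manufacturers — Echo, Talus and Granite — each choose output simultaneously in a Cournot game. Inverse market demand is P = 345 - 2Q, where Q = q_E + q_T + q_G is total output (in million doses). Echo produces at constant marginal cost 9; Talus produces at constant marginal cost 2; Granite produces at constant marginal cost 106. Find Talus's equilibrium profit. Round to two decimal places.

Echo's profit: π_E = (345 - 2Q)q_E - (9q_E). Setting ∂π_E/∂q_E = 0: 336 - 4q_E - 2(q_T + q_G) = 0.
Talus's first-order condition: 343 - 4q_T - 2(q_E + q_G) = 0.
Granite's first-order condition: 239 - 4q_G - 2(q_E + q_T) = 0.
Adding the 3 first-order conditions: 918 − 8Q = 0, so Q = 459/4.
Back-substituting: q_E = (336 − 459/2)/2 = 213/4, q_T = (343 − 459/2)/2 = 227/4, q_G = (239 − 459/2)/2 = 19/4.
Price P = 345 - 2·(459/4) = 231/2.
Talus's profit: (231/2 - 2)·(227/4) = 6441.1250.

6441.13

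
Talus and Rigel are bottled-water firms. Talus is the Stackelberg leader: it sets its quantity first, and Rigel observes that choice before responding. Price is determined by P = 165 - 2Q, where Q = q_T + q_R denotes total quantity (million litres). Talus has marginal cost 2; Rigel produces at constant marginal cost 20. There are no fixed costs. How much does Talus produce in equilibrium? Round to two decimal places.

Solve by backward induction. Given q_T, the follower Rigel maximises π_R = (165 - 2q_T - 2q_R)q_R - 20q_R.
∂π_R/∂q_R = 145 - 2q_T - 4q_R = 0 gives the reaction function q_R = (145 - 2q_T)/4.
Talus substitutes q_R(q_T) into its own profit: π_T = q_T(165 - 2q_T - (145 - 2q_T)/2) - 2q_T = (185/2 - q_T)q_T - 2q_T.
The leader's first-order condition 181/2 - 2q_T = 0 yields q_T = 181/4.
Then q_R = (145 - 2·(181/4))/4 = 109/8.

45.25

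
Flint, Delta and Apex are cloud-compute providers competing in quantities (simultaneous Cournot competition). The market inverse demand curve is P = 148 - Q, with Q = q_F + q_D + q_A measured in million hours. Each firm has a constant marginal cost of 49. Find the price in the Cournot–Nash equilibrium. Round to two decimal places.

73.75

Each firm earns π_i = (148 - Q)q_i - 49q_i.
First-order condition (treating rivals' output as given): 99 - 2q_i - Σ_{j≠i} q_j = 0.
With identical firms every q_j equals q_i, so Σ_{j≠i} q_j = 2q_i and 99 = 4q_i, giving q_i = 99/4.
Total output Q = 297/4, so price P = 148 - 297/4 = 295/4.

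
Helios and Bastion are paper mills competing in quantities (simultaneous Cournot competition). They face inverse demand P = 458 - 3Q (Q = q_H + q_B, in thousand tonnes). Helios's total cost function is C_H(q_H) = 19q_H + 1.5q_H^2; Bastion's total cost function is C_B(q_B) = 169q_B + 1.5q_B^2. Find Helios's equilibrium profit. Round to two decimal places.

Helios's profit: π_H = (458 - 3Q)q_H - (19q_H + (3/2)q_H²). Setting ∂π_H/∂q_H = 0: 439 - 9q_H - 3(q_B) = 0.
Bastion's profit: π_B = (458 - 3Q)q_B - (169q_B + (3/2)q_B²). Setting ∂π_B/∂q_B = 0: 289 - 9q_B - 3(q_H) = 0.
So q_H = (439 - 3q_B)/9 and q_B = (289 - 3q_H)/9.
Solving the pair: q_H = 257/6, q_B = 107/6.
Price P = 458 - 3·(182/3) = 276.
Helios's profit: 276·(257/6) - 19·(257/6) - (3/2)(257/6)² = 8256.1250.

8256.13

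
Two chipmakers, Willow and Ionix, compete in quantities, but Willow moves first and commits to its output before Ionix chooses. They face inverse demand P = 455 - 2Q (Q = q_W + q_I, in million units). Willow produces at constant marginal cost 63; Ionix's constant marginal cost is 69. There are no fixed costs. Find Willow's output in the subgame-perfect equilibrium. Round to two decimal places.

99.50

Solve by backward induction. Given q_W, the follower Ionix maximises π_I = (455 - 2q_W - 2q_I)q_I - 69q_I.
∂π_I/∂q_I = 386 - 2q_W - 4q_I = 0 gives the reaction function q_I = (386 - 2q_W)/4.
The leader anticipates this reaction. Substituting into P = 455 - 2Q gives P = 262 - q_W, so π_W = (262 - q_W)q_W - 63q_W.
The leader's first-order condition 199 - 2q_W = 0 yields q_W = 199/2.
Then q_I = (386 - 2·(199/2))/4 = 187/4.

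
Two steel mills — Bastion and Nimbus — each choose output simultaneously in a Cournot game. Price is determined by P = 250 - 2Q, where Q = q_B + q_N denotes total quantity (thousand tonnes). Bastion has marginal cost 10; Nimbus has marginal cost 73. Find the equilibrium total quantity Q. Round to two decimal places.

69.50

Bastion's profit: π_B = (250 - 2Q)q_B - (10q_B). Setting ∂π_B/∂q_B = 0: 240 - 4q_B - 2(q_N) = 0.
Nimbus's profit: π_N = (250 - 2Q)q_N - (73q_N). Setting ∂π_N/∂q_N = 0: 177 - 4q_N - 2(q_B) = 0.
Best responses: q_B = (240 - 2q_N)/4, q_N = (177 - 2q_B)/4.
Substituting one into the other gives q_B = 101/2 and q_N = 19.
Total output Q = 101/2 + 19 = 139/2.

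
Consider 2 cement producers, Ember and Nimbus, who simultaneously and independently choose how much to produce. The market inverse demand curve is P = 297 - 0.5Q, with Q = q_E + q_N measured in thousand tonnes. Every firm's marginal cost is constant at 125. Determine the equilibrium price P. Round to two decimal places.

182.33

A representative firm's profit is π_i = q_i(297 - 0.5Q) - 125q_i.
Setting ∂π_i/∂q_i = 0 with rivals' quantities fixed: 172 - q_i - (1/2)q_j = 0.
By symmetry each firm produces the same amount; substituting q_j = q_i yields q_i = 172/(3/2) = 344/3.
Total output Q = 688/3, so price P = 297 - (1/2)·(688/3) = 547/3.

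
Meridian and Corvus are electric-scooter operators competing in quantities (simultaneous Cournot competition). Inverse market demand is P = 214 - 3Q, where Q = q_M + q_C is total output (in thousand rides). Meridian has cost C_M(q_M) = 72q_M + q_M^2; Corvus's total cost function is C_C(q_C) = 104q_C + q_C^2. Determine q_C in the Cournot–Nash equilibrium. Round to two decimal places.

Meridian's profit: π_M = (214 - 3Q)q_M - (72q_M + q_M²). Setting ∂π_M/∂q_M = 0: 142 - 8q_M - 3(q_C) = 0.
Corvus's first-order condition: 110 - 8q_C - 3(q_M) = 0.
So q_M = (142 - 3q_C)/8 and q_C = (110 - 3q_M)/8.
Solving the pair: q_M = 806/55, q_C = 454/55.

8.25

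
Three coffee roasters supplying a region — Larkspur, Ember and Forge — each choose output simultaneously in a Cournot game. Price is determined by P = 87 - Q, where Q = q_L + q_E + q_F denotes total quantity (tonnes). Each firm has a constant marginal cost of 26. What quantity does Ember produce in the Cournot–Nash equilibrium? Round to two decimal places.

15.25

Each firm earns π_i = (87 - Q)q_i - 26q_i.
First-order condition (treating rivals' output as given): 61 - 2q_i - Σ_{j≠i} q_j = 0.
With identical firms every q_j equals q_i, so Σ_{j≠i} q_j = 2q_i and 61 = 4q_i, giving q_i = 61/4.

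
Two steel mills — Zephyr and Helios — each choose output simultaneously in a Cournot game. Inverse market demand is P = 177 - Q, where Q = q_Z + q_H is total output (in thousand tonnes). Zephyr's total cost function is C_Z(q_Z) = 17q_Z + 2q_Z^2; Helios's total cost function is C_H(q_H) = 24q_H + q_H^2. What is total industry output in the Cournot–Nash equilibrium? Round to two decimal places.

54.13

Zephyr's profit: π_Z = (177 - Q)q_Z - (17q_Z + 2q_Z²). Setting ∂π_Z/∂q_Z = 0: 160 - 6q_Z - (q_H) = 0.
Helios's profit: π_H = (177 - Q)q_H - (24q_H + q_H²). Setting ∂π_H/∂q_H = 0: 153 - 4q_H - (q_Z) = 0.
Best responses: q_Z = (160 - q_H)/6, q_H = (153 - q_Z)/4.
Substituting one into the other gives q_Z = 487/23 and q_H = 758/23.
Total output Q = 487/23 + 758/23 = 1245/23.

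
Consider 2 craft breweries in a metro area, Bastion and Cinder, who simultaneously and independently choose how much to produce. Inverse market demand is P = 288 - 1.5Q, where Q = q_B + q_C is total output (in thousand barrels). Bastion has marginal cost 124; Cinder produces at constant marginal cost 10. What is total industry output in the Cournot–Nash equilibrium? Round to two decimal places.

98.22

Bastion's profit: π_B = (288 - 1.5Q)q_B - (124q_B). Setting ∂π_B/∂q_B = 0: 164 - 3q_B - (3/2)(q_C) = 0.
Cinder's profit: π_C = (288 - 1.5Q)q_C - (10q_C). Setting ∂π_C/∂q_C = 0: 278 - 3q_C - (3/2)(q_B) = 0.
Best responses: q_B = (164 - (3/2)q_C)/3, q_C = (278 - (3/2)q_B)/3.
Solving the pair: q_B = 100/9, q_C = 784/9.
Total output Q = 100/9 + 784/9 = 884/9.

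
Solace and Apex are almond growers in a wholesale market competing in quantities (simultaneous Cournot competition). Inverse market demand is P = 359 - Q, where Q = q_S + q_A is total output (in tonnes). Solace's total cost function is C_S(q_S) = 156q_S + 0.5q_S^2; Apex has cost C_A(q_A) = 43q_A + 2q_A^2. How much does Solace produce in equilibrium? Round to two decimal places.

53.06

Solace's profit: π_S = (359 - Q)q_S - (156q_S + (1/2)q_S²). Setting ∂π_S/∂q_S = 0: 203 - 3q_S - (q_A) = 0.
Apex's first-order condition: 316 - 6q_A - (q_S) = 0.
Best responses: q_S = (203 - q_A)/3, q_A = (316 - q_S)/6.
Solving the pair: q_S = 902/17, q_A = 745/17.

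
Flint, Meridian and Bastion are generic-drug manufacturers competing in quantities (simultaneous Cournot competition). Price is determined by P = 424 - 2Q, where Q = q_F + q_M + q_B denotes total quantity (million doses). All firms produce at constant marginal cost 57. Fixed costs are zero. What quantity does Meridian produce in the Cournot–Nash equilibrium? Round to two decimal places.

45.88

Each firm earns π_i = (424 - 2Q)q_i - 57q_i.
First-order condition (treating rivals' output as given): 367 - 4q_i - 2·Σ_{j≠i} q_j = 0.
By symmetry each firm produces the same amount; substituting Σ_{j≠i} q_j = 2q_i yields q_i = 367/8.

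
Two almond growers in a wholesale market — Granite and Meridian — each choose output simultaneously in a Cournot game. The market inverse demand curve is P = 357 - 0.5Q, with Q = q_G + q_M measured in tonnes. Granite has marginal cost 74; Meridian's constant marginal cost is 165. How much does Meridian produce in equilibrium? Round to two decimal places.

Granite's profit: π_G = (357 - 0.5Q)q_G - (74q_G). Setting ∂π_G/∂q_G = 0: 283 - q_G - (1/2)(q_M) = 0.
Meridian's first-order condition: 192 - q_M - (1/2)(q_G) = 0.
So q_G = (283 - (1/2)q_M) and q_M = (192 - (1/2)q_G).
Solving the pair: q_G = 748/3, q_M = 202/3.

67.33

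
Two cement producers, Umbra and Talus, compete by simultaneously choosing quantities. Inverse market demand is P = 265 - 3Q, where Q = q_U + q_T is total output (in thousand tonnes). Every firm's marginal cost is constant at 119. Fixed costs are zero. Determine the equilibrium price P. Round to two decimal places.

Each firm earns π_i = (265 - 3Q)q_i - 119q_i.
Setting ∂π_i/∂q_i = 0 with rivals' quantities fixed: 146 - 6q_i - 3q_j = 0.
With identical firms every q_j equals q_i, so q_j = q_i and 146 = 9q_i, giving q_i = 146/9.
Total output Q = 292/9, so price P = 265 - 3·(292/9) = 503/3.

167.67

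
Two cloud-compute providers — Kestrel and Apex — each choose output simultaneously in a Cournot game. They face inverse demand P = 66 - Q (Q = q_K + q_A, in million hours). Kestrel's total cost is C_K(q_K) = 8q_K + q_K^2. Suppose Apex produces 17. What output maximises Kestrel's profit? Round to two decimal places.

10.25

With the rival's output fixed at 17, Kestrel's profit is π_K = (66 - 17 - q_K)q_K - (8q_K + q_K²) = (49 - q_K)q_K - (8q_K + q_K²).
∂π_K/∂q_K = 41 - 4q_K = 0, so q_K = 41/4.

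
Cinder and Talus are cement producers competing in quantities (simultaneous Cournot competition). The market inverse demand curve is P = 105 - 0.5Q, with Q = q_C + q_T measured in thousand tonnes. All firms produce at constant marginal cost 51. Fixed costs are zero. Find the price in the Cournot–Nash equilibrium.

A representative firm's profit is π_i = q_i(105 - 0.5Q) - 51q_i.
Setting ∂π_i/∂q_i = 0 with rivals' quantities fixed: 54 - q_i - (1/2)q_j = 0.
By symmetry each firm produces the same amount; substituting q_j = q_i yields q_i = 54/(3/2) = 36.
Total output Q = 72, so price P = 105 - (1/2)·72 = 69.

69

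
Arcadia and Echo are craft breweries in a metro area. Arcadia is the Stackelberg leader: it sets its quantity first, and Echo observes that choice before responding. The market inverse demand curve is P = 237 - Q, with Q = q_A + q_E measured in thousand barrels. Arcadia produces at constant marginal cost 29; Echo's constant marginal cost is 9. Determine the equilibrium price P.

The follower Echo best-responds to any q_A: π_E = (237 - Q)q_E - 9q_E.
Setting the follower's marginal profit to zero, 228 - q_A - 2q_E = 0, i.e. q_E = (228 - q_A)/2.
The leader anticipates this reaction. Substituting into P = 237 - Q gives P = 123 - (1/2)q_A, so π_A = (123 - (1/2)q_A)q_A - 29q_A.
Maximising: ∂π_A/∂q_A = 94 - q_A = 0, giving q_A = 94.
Then q_E = (228 - 94)/2 = 67.
Total output Q = 161, so price P = 237 - 161 = 76.

76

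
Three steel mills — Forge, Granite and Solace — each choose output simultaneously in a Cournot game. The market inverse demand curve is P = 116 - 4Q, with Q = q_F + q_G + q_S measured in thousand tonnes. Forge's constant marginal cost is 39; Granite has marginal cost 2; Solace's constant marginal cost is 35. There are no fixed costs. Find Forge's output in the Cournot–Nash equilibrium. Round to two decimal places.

2.25

Forge's profit: π_F = (116 - 4Q)q_F - (39q_F). Setting ∂π_F/∂q_F = 0: 77 - 8q_F - 4(q_G + q_S) = 0.
Granite's profit: π_G = (116 - 4Q)q_G - (2q_G). Setting ∂π_G/∂q_G = 0: 114 - 8q_G - 4(q_F + q_S) = 0.
Solace's first-order condition: 81 - 8q_S - 4(q_F + q_G) = 0.
Adding the 3 first-order conditions: 272 − 16Q = 0, so Q = 17.
Back-substituting: q_F = (77 − 68)/4 = 9/4, q_G = (114 − 68)/4 = 23/2, q_S = (81 − 68)/4 = 13/4.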